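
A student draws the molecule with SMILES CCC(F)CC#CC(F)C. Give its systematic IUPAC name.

2,6-difluorooct-3-yne

The longest carbon chain that includes the multiple bond has 8 carbons, so the parent hydride is octane.
The chain contains a C≡C triple bond, so the unsaturation ending is -yne.
Choose the numbering such that numbering from this end puts the triple bond at C-3 rather than C-5.
With this numbering: the triple bond between C-3 and C-4; fluoro groups at C-2 and C-6.
Assembling the pieces gives 2,6-difluorooct-3-yne.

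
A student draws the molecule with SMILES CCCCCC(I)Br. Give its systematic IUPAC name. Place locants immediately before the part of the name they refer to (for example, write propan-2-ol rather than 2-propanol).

1-bromo-1-iodohexane

The parent chain contains 6 carbons (hexane).
Number the chain so that the substituent locant set {1,1} is lower than {6,6} at the first point of difference.
This places a bromo group at C-1; an iodo group at C-1.
Prefixes are listed alphabetically: bromo, iodo.
Assembling the pieces gives 1-bromo-1-iodohexane.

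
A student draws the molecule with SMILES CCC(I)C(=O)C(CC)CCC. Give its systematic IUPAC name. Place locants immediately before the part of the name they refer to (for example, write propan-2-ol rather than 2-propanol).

Counting along the main chain through the carbonyl gives 8 carbons: the parent is octane.
The principal characteristic group is a ketone (C=O on an internal carbon), named with the suffix -one.
The numbering direction is chosen so that numbering from this end puts the carbonyl group at C-4 rather than C-5.
With this numbering: the carbonyl at C-4; an ethyl group at C-5; an iodo group at C-3.
The substituents are ordered alphabetically, ignoring any di-/tri- multipliers.
The name is 5-ethyl-3-iodooctan-4-one.

5-ethyl-3-iodooctan-4-one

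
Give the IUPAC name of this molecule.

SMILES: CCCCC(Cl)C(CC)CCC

The longest continuous carbon chain has 9 atoms, so the parent hydride is nonane.
The numbering direction is chosen so that the substituent locant set {4,5} is lower than {5,6} at the first point of difference.
That gives a chloro group at C-5; an ethyl group at C-4.
Substituent prefixes are cited in alphabetical order (multiplying prefixes like di-/tri- are ignored for ordering).
Assembling the pieces gives 5-chloro-4-ethylnonane.

5-chloro-4-ethylnonane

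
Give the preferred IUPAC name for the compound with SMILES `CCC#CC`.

The longest chain bearing the multiple bond is 5 carbons long (pentane).
There is one C≡C triple bond, indicated by the ending -yne.
Choose the numbering such that numbering from this end puts the triple bond at C-2 rather than C-3.
That gives the triple bond between C-2 and C-3.
The name is pent-2-yne.

pent-2-yne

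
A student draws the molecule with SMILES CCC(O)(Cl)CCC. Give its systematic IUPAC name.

Counting along the main chain through the –OH group gives 6 carbons: the parent is hexane.
The highest-priority functional group is an alcohol (–OH), so the name ends in -ol.
The numbering direction is chosen so that numbering from this end puts the hydroxyl group at C-3 rather than C-4.
With this numbering: the hydroxyl at C-3; a chloro group at C-3.
The name is 3-chlorohexan-3-ol.

3-chlorohexan-3-ol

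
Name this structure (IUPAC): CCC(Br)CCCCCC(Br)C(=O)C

3,9-dibromoundecan-2-one

Counting along the main chain through the carbonyl gives 11 carbons: the parent is undecane.
The highest-priority functional group is a ketone (C=O on an internal carbon), so the name ends in -one.
Number the chain so that numbering from this end puts the carbonyl group at C-2 rather than C-10.
With this numbering: the carbonyl at C-2; bromo groups at C-3 and C-9.
Putting it together: 3,9-dibromoundecan-2-one.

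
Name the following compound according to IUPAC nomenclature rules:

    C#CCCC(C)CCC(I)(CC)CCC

Counting along the main chain through the multiple bond gives 11 carbons: the parent is undecane.
There is one C≡C triple bond, indicated by the ending -yne.
Number the chain so that numbering from this end puts the triple bond at C-1 rather than C-10.
With this numbering: the triple bond between C-1 and C-2; an ethyl group at C-8; an iodo group at C-8; a methyl group at C-5.
Substituent prefixes are cited in alphabetical order (multiplying prefixes like di-/tri- are ignored for ordering).
Assembling the pieces gives 8-ethyl-8-iodo-5-methylundec-1-yne.

8-ethyl-8-iodo-5-methylundec-1-yne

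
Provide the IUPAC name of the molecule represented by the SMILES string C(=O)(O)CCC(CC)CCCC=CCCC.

4-ethyldodec-8-enoic acid

The longest carbon chain that includes the –COOH group and the multiple bond has 12 carbons, so the parent hydride is dodecane.
The principal characteristic group is a carboxylic acid (terminal –COOH), named with the suffix -oic acid.
The chain contains a C=C double bond, so the unsaturation ending is -ene.
Choose the numbering such that the carboxylic acid carbon is C-1 by definition.
That gives the double bond between C-8 and C-9; an ethyl group at C-4.
The name is 4-ethyldodec-8-enoic acid.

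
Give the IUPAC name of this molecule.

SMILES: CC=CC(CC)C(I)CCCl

7-chloro-4-ethyl-5-iodohept-2-ene

The longest chain bearing the multiple bond is 7 carbons long (heptane).
A C=C double bond in the chain gives the infix -ene-.
Number the chain so that numbering from this end puts the double bond at C-2 rather than C-5.
With this numbering: the double bond between C-2 and C-3; a chloro group at C-7; an ethyl group at C-4; an iodo group at C-5.
Substituent prefixes are cited in alphabetical order (multiplying prefixes like di-/tri- are ignored for ordering).
Assembling the pieces gives 7-chloro-4-ethyl-5-iodohept-2-ene.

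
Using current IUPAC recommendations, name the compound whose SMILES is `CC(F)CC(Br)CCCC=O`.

The longest carbon chain that includes the –CHO group has 8 carbons, so the parent hydride is octane.
An aldehyde (terminal –CHO) is the principal characteristic group, giving the suffix -al.
Choose the numbering such that the aldehyde carbon is C-1 by definition.
That gives a bromo group at C-5; a fluoro group at C-7.
Prefixes are listed alphabetically: bromo, fluoro.
Assembling the pieces gives 5-bromo-7-fluorooctanal.

5-bromo-7-fluorooctanal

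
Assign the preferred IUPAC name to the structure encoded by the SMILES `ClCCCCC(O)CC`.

7-chloroheptan-3-ol

The longest carbon chain that includes the –OH group has 7 carbons, so the parent hydride is heptane.
The principal characteristic group is an alcohol (–OH), named with the suffix -ol.
Choose the numbering such that numbering from this end puts the hydroxyl group at C-3 rather than C-5.
With this numbering: the hydroxyl at C-3; a chloro group at C-7.
The name is 7-chloroheptan-3-ol.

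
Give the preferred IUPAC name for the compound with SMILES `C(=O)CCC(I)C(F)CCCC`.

5-fluoro-4-iodononanal

The longest chain bearing the –CHO group is 9 carbons long (nonane).
The highest-priority functional group is an aldehyde (terminal –CHO), so the name ends in -al.
Number the chain so that the aldehyde carbon is C-1 by definition.
With this numbering: a fluoro group at C-5; an iodo group at C-4.
The substituents are ordered alphabetically, ignoring any di-/tri- multipliers.
The name is 5-fluoro-4-iodononanal.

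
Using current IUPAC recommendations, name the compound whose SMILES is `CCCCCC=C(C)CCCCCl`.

1-chloro-5-methylundec-5-ene

Counting along the main chain through the multiple bond gives 11 carbons: the parent is undecane.
The chain contains a C=C double bond, so the unsaturation ending is -ene.
The numbering direction is chosen so that numbering from this end puts the double bond at C-5 rather than C-6.
With this numbering: the double bond between C-5 and C-6; a chloro group at C-1; a methyl group at C-5.
The substituents are ordered alphabetically, ignoring any di-/tri- multipliers.
The name is 1-chloro-5-methylundec-5-ene.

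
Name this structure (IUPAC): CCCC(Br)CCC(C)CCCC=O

Counting along the main chain through the –CHO group gives 11 carbons: the parent is undecane.
An aldehyde (terminal –CHO) is the principal characteristic group, giving the suffix -al.
Number the chain so that the aldehyde carbon is C-1 by definition.
This places a bromo group at C-8; a methyl group at C-5.
Prefixes are listed alphabetically: bromo, methyl.
Putting it together: 8-bromo-5-methylundecanal.

8-bromo-5-methylundecanal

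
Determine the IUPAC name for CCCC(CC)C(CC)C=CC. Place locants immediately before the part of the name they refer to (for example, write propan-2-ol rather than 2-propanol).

The longest chain bearing the multiple bond is 8 carbons long (octane).
A C=C double bond in the chain gives the infix -ene-.
The numbering direction is chosen so that numbering from this end puts the double bond at C-2 rather than C-6.
This places the double bond between C-2 and C-3; ethyl groups at C-4 and C-5.
Assembling the pieces gives 4,5-diethyloct-2-ene.

4,5-diethyloct-2-ene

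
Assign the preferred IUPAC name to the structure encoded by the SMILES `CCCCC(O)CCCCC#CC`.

The longest carbon chain that includes the –OH group and the multiple bond has 12 carbons, so the parent hydride is dodecane.
The principal characteristic group is an alcohol (–OH), named with the suffix -ol.
The chain contains a C≡C triple bond, so the unsaturation ending is -yne.
Choose the numbering such that numbering from this end puts the hydroxyl group at C-5 rather than C-8.
With this numbering: the hydroxyl at C-5; the triple bond between C-10 and C-11.
Assembling the pieces gives dodec-10-yn-5-ol.

dodec-10-yn-5-ol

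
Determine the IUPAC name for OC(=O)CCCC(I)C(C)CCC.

Counting along the main chain through the –COOH group gives 9 carbons: the parent is nonane.
A carboxylic acid (terminal –COOH) is the principal characteristic group, giving the suffix -oic acid.
Number the chain so that the carboxylic acid carbon is C-1 by definition.
With this numbering: an iodo group at C-5; a methyl group at C-6.
Prefixes are listed alphabetically: iodo, methyl.
Putting it together: 5-iodo-6-methylnonanoic acid.

5-iodo-6-methylnonanoic acid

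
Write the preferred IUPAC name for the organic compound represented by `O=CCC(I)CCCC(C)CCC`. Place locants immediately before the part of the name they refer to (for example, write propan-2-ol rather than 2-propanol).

The longest chain bearing the –CHO group is 10 carbons long (decane).
The highest-priority functional group is an aldehyde (terminal –CHO), so the name ends in -al.
Choose the numbering such that the aldehyde carbon is C-1 by definition.
This places an iodo group at C-3; a methyl group at C-7.
The substituents are ordered alphabetically, ignoring any di-/tri- multipliers.
Assembling the pieces gives 3-iodo-7-methyldecanal.

3-iodo-7-methyldecanal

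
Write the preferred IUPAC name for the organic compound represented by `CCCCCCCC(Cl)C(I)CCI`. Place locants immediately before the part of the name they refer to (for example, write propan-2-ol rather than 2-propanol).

The longest carbon chain is 11 atoms: the parent is undecane.
Number the chain so that the substituent locant set {1,3,4} is lower than {8,9,11} at the first point of difference.
With this numbering: a chloro group at C-4; iodo groups at C-1 and C-3.
Prefixes are listed alphabetically: chloro, iodo.
The name is 4-chloro-1,3-diiodoundecane.

4-chloro-1,3-diiodoundecane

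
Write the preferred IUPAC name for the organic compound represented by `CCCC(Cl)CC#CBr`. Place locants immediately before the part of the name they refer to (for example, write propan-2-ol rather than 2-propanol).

The longest chain bearing the multiple bond is 7 carbons long (heptane).
There is one C≡C triple bond, indicated by the ending -yne.
The numbering direction is chosen so that numbering from this end puts the triple bond at C-1 rather than C-6.
This places the triple bond between C-1 and C-2; a bromo group at C-1; a chloro group at C-4.
The substituents are ordered alphabetically, ignoring any di-/tri- multipliers.
The name is 1-bromo-4-chlorohept-1-yne.

1-bromo-4-chlorohept-1-yne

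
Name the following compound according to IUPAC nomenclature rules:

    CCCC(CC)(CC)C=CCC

5,5-diethyloct-3-ene

The longest carbon chain that includes the multiple bond has 8 carbons, so the parent hydride is octane.
A C=C double bond in the chain gives the infix -ene-.
Choose the numbering such that numbering from this end puts the double bond at C-3 rather than C-5.
That gives the double bond between C-3 and C-4; two ethyl groups at C-5.
The name is 5,5-diethyloct-3-ene.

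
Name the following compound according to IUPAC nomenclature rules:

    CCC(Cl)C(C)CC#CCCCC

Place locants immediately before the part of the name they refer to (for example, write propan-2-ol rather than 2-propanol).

9-chloro-8-methylundec-5-yne

The longest chain bearing the multiple bond is 11 carbons long (undecane).
A C≡C triple bond in the chain gives the infix -yne-.
Number the chain so that numbering from this end puts the triple bond at C-5 rather than C-6.
With this numbering: the triple bond between C-5 and C-6; a chloro group at C-9; a methyl group at C-8.
Substituent prefixes are cited in alphabetical order (multiplying prefixes like di-/tri- are ignored for ordering).
Putting it together: 9-chloro-8-methylundec-5-yne.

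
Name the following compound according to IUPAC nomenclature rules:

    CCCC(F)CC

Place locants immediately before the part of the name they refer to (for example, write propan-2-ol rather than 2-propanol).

The longest carbon chain is 6 atoms: the parent is hexane.
Choose the numbering such that the substituent locant set {3} is lower than {4} at the first point of difference.
This places a fluoro group at C-3.
Putting it together: 3-fluorohexane.

3-fluorohexane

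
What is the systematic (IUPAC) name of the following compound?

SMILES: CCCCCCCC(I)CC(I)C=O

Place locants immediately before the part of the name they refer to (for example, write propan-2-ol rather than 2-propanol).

2,4-diiodoundecanal

Counting along the main chain through the –CHO group gives 11 carbons: the parent is undecane.
The highest-priority functional group is an aldehyde (terminal –CHO), so the name ends in -al.
Number the chain so that the aldehyde carbon is C-1 by definition.
That gives iodo groups at C-2 and C-4.
Assembling the pieces gives 2,4-diiodoundecanal.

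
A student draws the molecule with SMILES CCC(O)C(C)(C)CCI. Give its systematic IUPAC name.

6-iodo-4,4-dimethylhexan-3-ol

Counting along the main chain through the –OH group gives 6 carbons: the parent is hexane.
An alcohol (–OH) is the principal characteristic group, giving the suffix -ol.
The numbering direction is chosen so that numbering from this end puts the hydroxyl group at C-3 rather than C-4.
With this numbering: the hydroxyl at C-3; an iodo group at C-6; two methyl groups at C-4.
Substituent prefixes are cited in alphabetical order (multiplying prefixes like di-/tri- are ignored for ordering).
Putting it together: 6-iodo-4,4-dimethylhexan-3-ol.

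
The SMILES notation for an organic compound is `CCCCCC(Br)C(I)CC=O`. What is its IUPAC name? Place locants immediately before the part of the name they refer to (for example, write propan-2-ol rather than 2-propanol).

Counting along the main chain through the –CHO group gives 9 carbons: the parent is nonane.
The highest-priority functional group is an aldehyde (terminal –CHO), so the name ends in -al.
Number the chain so that the aldehyde carbon is C-1 by definition.
This places a bromo group at C-4; an iodo group at C-3.
Substituent prefixes are cited in alphabetical order (multiplying prefixes like di-/tri- are ignored for ordering).
The name is 4-bromo-3-iodononanal.

4-bromo-3-iodononanal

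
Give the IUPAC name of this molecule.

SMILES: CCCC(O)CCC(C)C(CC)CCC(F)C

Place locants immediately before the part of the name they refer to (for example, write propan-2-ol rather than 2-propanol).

8-ethyl-11-fluoro-7-methyldodecan-4-ol

The longest carbon chain that includes the –OH group has 12 carbons, so the parent hydride is dodecane.
The highest-priority functional group is an alcohol (–OH), so the name ends in -ol.
Number the chain so that numbering from this end puts the hydroxyl group at C-4 rather than C-9.
This places the hydroxyl at C-4; an ethyl group at C-8; a fluoro group at C-11; a methyl group at C-7.
Prefixes are listed alphabetically: ethyl, fluoro, methyl.
Assembling the pieces gives 8-ethyl-11-fluoro-7-methyldodecan-4-ol.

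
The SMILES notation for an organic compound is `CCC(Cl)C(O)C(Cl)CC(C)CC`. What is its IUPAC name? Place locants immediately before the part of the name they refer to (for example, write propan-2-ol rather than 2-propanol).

3,5-dichloro-7-methylnonan-4-ol

The longest carbon chain that includes the –OH group has 9 carbons, so the parent hydride is nonane.
An alcohol (–OH) is the principal characteristic group, giving the suffix -ol.
Number the chain so that numbering from this end puts the hydroxyl group at C-4 rather than C-6.
That gives the hydroxyl at C-4; chloro groups at C-3 and C-5; a methyl group at C-7.
Substituent prefixes are cited in alphabetical order (multiplying prefixes like di-/tri- are ignored for ordering).
The name is 3,5-dichloro-7-methylnonan-4-ol.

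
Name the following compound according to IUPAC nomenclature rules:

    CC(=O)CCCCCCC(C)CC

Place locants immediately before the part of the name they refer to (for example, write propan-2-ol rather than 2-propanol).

The longest chain bearing the carbonyl is 11 carbons long (undecane).
The highest-priority functional group is a ketone (C=O on an internal carbon), so the name ends in -one.
The numbering direction is chosen so that numbering from this end puts the carbonyl group at C-2 rather than C-10.
With this numbering: the carbonyl at C-2; a methyl group at C-9.
Assembling the pieces gives 9-methylundecan-2-one.

9-methylundecan-2-one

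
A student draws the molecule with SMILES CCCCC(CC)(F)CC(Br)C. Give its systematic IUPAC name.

2-bromo-4-ethyl-4-fluorooctane

The longest carbon chain is 8 atoms: the parent is octane.
The numbering direction is chosen so that the substituent locant set {2,4,4} is lower than {5,5,7} at the first point of difference.
That gives a bromo group at C-2; an ethyl group at C-4; a fluoro group at C-4.
Prefixes are listed alphabetically: bromo, ethyl, fluoro.
Assembling the pieces gives 2-bromo-4-ethyl-4-fluorooctane.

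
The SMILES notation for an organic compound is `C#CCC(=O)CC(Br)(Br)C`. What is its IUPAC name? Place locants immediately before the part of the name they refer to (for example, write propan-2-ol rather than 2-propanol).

The longest chain bearing the carbonyl and the multiple bond is 7 carbons long (heptane).
A ketone (C=O on an internal carbon) is the principal characteristic group, giving the suffix -one.
There is one C≡C triple bond, indicated by the ending -yne.
Number the chain so that numbering from this end puts the triple bond at C-1 rather than C-6.
With this numbering: the carbonyl at C-4; the triple bond between C-1 and C-2; two bromo groups at C-6.
The name is 6,6-dibromohept-1-yn-4-one.

6,6-dibromohept-1-yn-4-one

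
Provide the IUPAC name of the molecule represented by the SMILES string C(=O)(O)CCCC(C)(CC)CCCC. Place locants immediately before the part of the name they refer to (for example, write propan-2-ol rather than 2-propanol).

The longest carbon chain that includes the –COOH group has 9 carbons, so the parent hydride is nonane.
A carboxylic acid (terminal –COOH) is the principal characteristic group, giving the suffix -oic acid.
Choose the numbering such that the carboxylic acid carbon is C-1 by definition.
That gives an ethyl group at C-5; a methyl group at C-5.
Prefixes are listed alphabetically: ethyl, methyl.
Putting it together: 5-ethyl-5-methylnonanoic acid.

5-ethyl-5-methylnonanoic acid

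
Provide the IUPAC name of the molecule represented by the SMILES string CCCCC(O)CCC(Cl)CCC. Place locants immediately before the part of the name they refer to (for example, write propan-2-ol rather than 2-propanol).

8-chloroundecan-5-ol

The longest chain bearing the –OH group is 11 carbons long (undecane).
The highest-priority functional group is an alcohol (–OH), so the name ends in -ol.
The numbering direction is chosen so that numbering from this end puts the hydroxyl group at C-5 rather than C-7.
That gives the hydroxyl at C-5; a chloro group at C-8.
Assembling the pieces gives 8-chloroundecan-5-ol.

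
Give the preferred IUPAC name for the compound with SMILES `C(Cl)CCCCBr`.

The longest carbon chain is 5 atoms: the parent is pentane.
Choose the numbering such that the locant sets are identical either way, so the alphabetically earlier bromo substituent takes the lower locant (1 rather than 5).
With this numbering: a bromo group at C-1; a chloro group at C-5.
Prefixes are listed alphabetically: bromo, chloro.
The name is 1-bromo-5-chloropentane.

1-bromo-5-chloropentane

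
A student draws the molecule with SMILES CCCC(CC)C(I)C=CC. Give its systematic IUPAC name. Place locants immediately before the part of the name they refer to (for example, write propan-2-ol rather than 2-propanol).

The longest carbon chain that includes the multiple bond has 8 carbons, so the parent hydride is octane.
The chain contains a C=C double bond, so the unsaturation ending is -ene.
The numbering direction is chosen so that numbering from this end puts the double bond at C-2 rather than C-6.
With this numbering: the double bond between C-2 and C-3; an ethyl group at C-5; an iodo group at C-4.
Prefixes are listed alphabetically: ethyl, iodo.
Assembling the pieces gives 5-ethyl-4-iodooct-2-ene.

5-ethyl-4-iodooct-2-ene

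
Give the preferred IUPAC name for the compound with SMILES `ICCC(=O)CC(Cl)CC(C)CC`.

5-chloro-1-iodo-7-methylnonan-3-one

Counting along the main chain through the carbonyl gives 9 carbons: the parent is nonane.
The highest-priority functional group is a ketone (C=O on an internal carbon), so the name ends in -one.
Choose the numbering such that numbering from this end puts the carbonyl group at C-3 rather than C-7.
This places the carbonyl at C-3; a chloro group at C-5; an iodo group at C-1; a methyl group at C-7.
Substituent prefixes are cited in alphabetical order (multiplying prefixes like di-/tri- are ignored for ordering).
Putting it together: 5-chloro-1-iodo-7-methylnonan-3-one.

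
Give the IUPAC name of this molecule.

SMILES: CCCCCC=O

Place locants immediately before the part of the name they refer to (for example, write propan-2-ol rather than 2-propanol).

Counting along the main chain through the –CHO group gives 6 carbons: the parent is hexane.
An aldehyde (terminal –CHO) is the principal characteristic group, giving the suffix -al.
Number the chain so that the aldehyde carbon is C-1 by definition.
Putting it together: hexanal.

hexanal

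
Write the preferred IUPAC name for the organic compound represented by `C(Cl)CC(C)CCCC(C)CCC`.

The longest carbon chain is 10 atoms: the parent is decane.
Choose the numbering such that the substituent locant set {1,3,7} is lower than {4,8,10} at the first point of difference.
With this numbering: a chloro group at C-1; methyl groups at C-3 and C-7.
Prefixes are listed alphabetically: chloro, methyl.
Assembling the pieces gives 1-chloro-3,7-dimethyldecane.

1-chloro-3,7-dimethyldecane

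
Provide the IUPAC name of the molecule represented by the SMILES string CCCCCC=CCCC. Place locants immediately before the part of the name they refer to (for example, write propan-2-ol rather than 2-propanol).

Counting along the main chain through the multiple bond gives 10 carbons: the parent is decane.
A C=C double bond in the chain gives the infix -ene-.
Number the chain so that numbering from this end puts the double bond at C-4 rather than C-6.
This places the double bond between C-4 and C-5.
Putting it together: dec-4-ene.

dec-4-ene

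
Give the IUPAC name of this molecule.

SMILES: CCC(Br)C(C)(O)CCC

3-bromo-4-methylheptan-4-ol

The longest chain bearing the –OH group is 7 carbons long (heptane).
The principal characteristic group is an alcohol (–OH), named with the suffix -ol.
Number the chain so that the substituent locant set {3,4} is lower than {4,5} at the first point of difference.
That gives the hydroxyl at C-4; a bromo group at C-3; a methyl group at C-4.
The substituents are ordered alphabetically, ignoring any di-/tri- multipliers.
Assembling the pieces gives 3-bromo-4-methylheptan-4-ol.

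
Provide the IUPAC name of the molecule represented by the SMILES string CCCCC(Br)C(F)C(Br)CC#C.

4,6-dibromo-5-fluorodec-1-yne

The longest carbon chain that includes the multiple bond has 10 carbons, so the parent hydride is decane.
The chain contains a C≡C triple bond, so the unsaturation ending is -yne.
Number the chain so that numbering from this end puts the triple bond at C-1 rather than C-9.
This places the triple bond between C-1 and C-2; bromo groups at C-4 and C-6; a fluoro group at C-5.
Substituent prefixes are cited in alphabetical order (multiplying prefixes like di-/tri- are ignored for ordering).
The name is 4,6-dibromo-5-fluorodec-1-yne.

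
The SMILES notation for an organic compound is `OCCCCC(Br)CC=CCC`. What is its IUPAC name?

5-bromodec-7-en-1-ol

Counting along the main chain through the –OH group and the multiple bond gives 10 carbons: the parent is decane.
An alcohol (–OH) is the principal characteristic group, giving the suffix -ol.
The chain contains a C=C double bond, so the unsaturation ending is -ene.
Number the chain so that numbering from this end puts the hydroxyl group at C-1 rather than C-10.
With this numbering: the hydroxyl at C-1; the double bond between C-7 and C-8; a bromo group at C-5.
The name is 5-bromodec-7-en-1-ol.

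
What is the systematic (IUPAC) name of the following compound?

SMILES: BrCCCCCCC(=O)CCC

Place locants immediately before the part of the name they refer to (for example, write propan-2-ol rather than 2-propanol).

10-bromodecan-4-one

The longest chain bearing the carbonyl is 10 carbons long (decane).
The highest-priority functional group is a ketone (C=O on an internal carbon), so the name ends in -one.
Number the chain so that numbering from this end puts the carbonyl group at C-4 rather than C-7.
This places the carbonyl at C-4; a bromo group at C-10.
Putting it together: 10-bromodecan-4-one.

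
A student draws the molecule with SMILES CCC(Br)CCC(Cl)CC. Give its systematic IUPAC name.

3-bromo-6-chlorooctane

The longest continuous carbon chain has 8 atoms, so the parent hydride is octane.
The numbering direction is chosen so that the locant sets are identical either way, so the alphabetically earlier bromo substituent takes the lower locant (3 rather than 6).
This places a bromo group at C-3; a chloro group at C-6.
The substituents are ordered alphabetically, ignoring any di-/tri- multipliers.
The name is 3-bromo-6-chlorooctane.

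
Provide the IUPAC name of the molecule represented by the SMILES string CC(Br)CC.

2-bromobutane

The longest carbon chain is 4 atoms: the parent is butane.
Number the chain so that the substituent locant set {2} is lower than {3} at the first point of difference.
This places a bromo group at C-2.
Putting it together: 2-bromobutane.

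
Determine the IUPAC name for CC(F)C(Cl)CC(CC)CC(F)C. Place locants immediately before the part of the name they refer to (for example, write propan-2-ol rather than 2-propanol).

3-chloro-5-ethyl-2,7-difluorooctane

The longest continuous carbon chain has 8 atoms, so the parent hydride is octane.
Choose the numbering such that the substituent locant set {2,3,5,7} is lower than {2,4,6,7} at the first point of difference.
This places a chloro group at C-3; an ethyl group at C-5; fluoro groups at C-2 and C-7.
The substituents are ordered alphabetically, ignoring any di-/tri- multipliers.
Assembling the pieces gives 3-chloro-5-ethyl-2,7-difluorooctane.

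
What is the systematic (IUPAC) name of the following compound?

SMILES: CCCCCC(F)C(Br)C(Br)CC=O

3,4-dibromo-5-fluorodecanal

Counting along the main chain through the –CHO group gives 10 carbons: the parent is decane.
An aldehyde (terminal –CHO) is the principal characteristic group, giving the suffix -al.
The numbering direction is chosen so that the aldehyde carbon is C-1 by definition.
That gives bromo groups at C-3 and C-4; a fluoro group at C-5.
Substituent prefixes are cited in alphabetical order (multiplying prefixes like di-/tri- are ignored for ordering).
The name is 3,4-dibromo-5-fluorodecanal.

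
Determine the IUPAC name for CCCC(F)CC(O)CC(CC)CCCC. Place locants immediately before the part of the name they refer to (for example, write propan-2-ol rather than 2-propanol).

The longest carbon chain that includes the –OH group has 12 carbons, so the parent hydride is dodecane.
The principal characteristic group is an alcohol (–OH), named with the suffix -ol.
The numbering direction is chosen so that numbering from this end puts the hydroxyl group at C-6 rather than C-7.
That gives the hydroxyl at C-6; an ethyl group at C-8; a fluoro group at C-4.
Prefixes are listed alphabetically: ethyl, fluoro.
Putting it together: 8-ethyl-4-fluorododecan-6-ol.

8-ethyl-4-fluorododecan-6-ol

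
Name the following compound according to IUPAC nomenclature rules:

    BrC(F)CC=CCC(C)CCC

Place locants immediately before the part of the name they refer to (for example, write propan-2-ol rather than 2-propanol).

The longest chain bearing the multiple bond is 9 carbons long (nonane).
There is one C=C double bond, indicated by the ending -ene.
The numbering direction is chosen so that numbering from this end puts the double bond at C-3 rather than C-6.
That gives the double bond between C-3 and C-4; a bromo group at C-1; a fluoro group at C-1; a methyl group at C-6.
Substituent prefixes are cited in alphabetical order (multiplying prefixes like di-/tri- are ignored for ordering).
The name is 1-bromo-1-fluoro-6-methylnon-3-ene.

1-bromo-1-fluoro-6-methylnon-3-ene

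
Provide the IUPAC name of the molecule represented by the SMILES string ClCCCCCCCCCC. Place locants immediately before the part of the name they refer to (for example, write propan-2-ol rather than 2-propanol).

The parent chain contains 10 carbons (decane).
Choose the numbering such that the substituent locant set {1} is lower than {10} at the first point of difference.
That gives a chloro group at C-1.
The name is 1-chlorodecane.

1-chlorodecane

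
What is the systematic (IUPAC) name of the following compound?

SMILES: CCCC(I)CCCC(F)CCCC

8-fluoro-4-iodododecane

The parent chain contains 12 carbons (dodecane).
Number the chain so that the substituent locant set {4,8} is lower than {5,9} at the first point of difference.
That gives a fluoro group at C-8; an iodo group at C-4.
The substituents are ordered alphabetically, ignoring any di-/tri- multipliers.
Putting it together: 8-fluoro-4-iodododecane.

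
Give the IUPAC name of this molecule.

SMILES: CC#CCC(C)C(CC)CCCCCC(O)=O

7-ethyl-8-methyldodec-10-ynoic acid

The longest chain bearing the –COOH group and the multiple bond is 12 carbons long (dodecane).
The principal characteristic group is a carboxylic acid (terminal –COOH), named with the suffix -oic acid.
The chain contains a C≡C triple bond, so the unsaturation ending is -yne.
Number the chain so that the carboxylic acid carbon is C-1 by definition.
That gives the triple bond between C-10 and C-11; an ethyl group at C-7; a methyl group at C-8.
Substituent prefixes are cited in alphabetical order (multiplying prefixes like di-/tri- are ignored for ordering).
Assembling the pieces gives 7-ethyl-8-methyldodec-10-ynoic acid.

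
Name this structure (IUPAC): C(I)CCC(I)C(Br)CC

5-bromo-1,4-diiodoheptane

The longest carbon chain is 7 atoms: the parent is heptane.
Choose the numbering such that the substituent locant set {1,4,5} is lower than {3,4,7} at the first point of difference.
This places a bromo group at C-5; iodo groups at C-1 and C-4.
The substituents are ordered alphabetically, ignoring any di-/tri- multipliers.
The name is 5-bromo-1,4-diiodoheptane.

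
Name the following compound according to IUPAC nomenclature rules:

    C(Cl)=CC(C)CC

The longest chain bearing the multiple bond is 5 carbons long (pentane).
There is one C=C double bond, indicated by the ending -ene.
Choose the numbering such that numbering from this end puts the double bond at C-1 rather than C-4.
This places the double bond between C-1 and C-2; a chloro group at C-1; a methyl group at C-3.
Prefixes are listed alphabetically: chloro, methyl.
Assembling the pieces gives 1-chloro-3-methylpent-1-ene.

1-chloro-3-methylpent-1-ene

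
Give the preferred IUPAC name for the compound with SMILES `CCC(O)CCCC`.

The longest carbon chain that includes the –OH group has 7 carbons, so the parent hydride is heptane.
An alcohol (–OH) is the principal characteristic group, giving the suffix -ol.
The numbering direction is chosen so that numbering from this end puts the hydroxyl group at C-3 rather than C-5.
That gives the hydroxyl at C-3.
The name is heptan-3-ol.

heptan-3-ol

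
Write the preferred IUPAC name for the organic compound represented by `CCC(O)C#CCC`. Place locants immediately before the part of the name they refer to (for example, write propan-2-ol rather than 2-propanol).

The longest chain bearing the –OH group and the multiple bond is 7 carbons long (heptane).
The principal characteristic group is an alcohol (–OH), named with the suffix -ol.
The chain contains a C≡C triple bond, so the unsaturation ending is -yne.
Number the chain so that numbering from this end puts the hydroxyl group at C-3 rather than C-5.
This places the hydroxyl at C-3; the triple bond between C-4 and C-5.
Putting it together: hept-4-yn-3-ol.

hept-4-yn-3-ol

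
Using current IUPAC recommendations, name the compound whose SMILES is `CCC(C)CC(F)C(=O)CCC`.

Counting along the main chain through the carbonyl gives 9 carbons: the parent is nonane.
A ketone (C=O on an internal carbon) is the principal characteristic group, giving the suffix -one.
Number the chain so that numbering from this end puts the carbonyl group at C-4 rather than C-6.
With this numbering: the carbonyl at C-4; a fluoro group at C-5; a methyl group at C-7.
Prefixes are listed alphabetically: fluoro, methyl.
Putting it together: 5-fluoro-7-methylnonan-4-one.

5-fluoro-7-methylnonan-4-one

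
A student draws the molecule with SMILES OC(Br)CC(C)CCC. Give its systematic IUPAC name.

1-bromo-3-methylhexan-1-ol

The longest chain bearing the –OH group is 6 carbons long (hexane).
The principal characteristic group is an alcohol (–OH), named with the suffix -ol.
Number the chain so that numbering from this end puts the hydroxyl group at C-1 rather than C-6.
With this numbering: the hydroxyl at C-1; a bromo group at C-1; a methyl group at C-3.
Prefixes are listed alphabetically: bromo, methyl.
Assembling the pieces gives 1-bromo-3-methylhexan-1-ol.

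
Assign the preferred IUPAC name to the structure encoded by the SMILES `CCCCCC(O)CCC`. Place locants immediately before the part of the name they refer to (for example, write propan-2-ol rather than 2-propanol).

nonan-4-ol

The longest chain bearing the –OH group is 9 carbons long (nonane).
The principal characteristic group is an alcohol (–OH), named with the suffix -ol.
Choose the numbering such that numbering from this end puts the hydroxyl group at C-4 rather than C-6.
This places the hydroxyl at C-4.
Putting it together: nonan-4-ol.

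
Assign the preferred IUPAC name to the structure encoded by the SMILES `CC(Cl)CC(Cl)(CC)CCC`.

The longest continuous carbon chain has 7 atoms, so the parent hydride is heptane.
Number the chain so that the substituent locant set {2,4,4} is lower than {4,4,6} at the first point of difference.
That gives chloro groups at C-2 and C-4; an ethyl group at C-4.
The substituents are ordered alphabetically, ignoring any di-/tri- multipliers.
Assembling the pieces gives 2,4-dichloro-4-ethylheptane.

2,4-dichloro-4-ethylheptane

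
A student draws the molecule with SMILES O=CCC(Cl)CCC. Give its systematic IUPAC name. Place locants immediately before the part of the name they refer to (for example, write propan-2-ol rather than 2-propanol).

The longest carbon chain that includes the –CHO group has 6 carbons, so the parent hydride is hexane.
An aldehyde (terminal –CHO) is the principal characteristic group, giving the suffix -al.
Number the chain so that the aldehyde carbon is C-1 by definition.
With this numbering: a chloro group at C-3.
Putting it together: 3-chlorohexanal.

3-chlorohexanal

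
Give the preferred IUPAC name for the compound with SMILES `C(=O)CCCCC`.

The longest carbon chain that includes the –CHO group has 6 carbons, so the parent hydride is hexane.
The highest-priority functional group is an aldehyde (terminal –CHO), so the name ends in -al.
The numbering direction is chosen so that the aldehyde carbon is C-1 by definition.
Putting it together: hexanal.

hexanal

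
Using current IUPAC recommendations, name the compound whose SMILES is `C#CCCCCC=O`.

hept-6-ynal

The longest chain bearing the –CHO group and the multiple bond is 7 carbons long (heptane).
An aldehyde (terminal –CHO) is the principal characteristic group, giving the suffix -al.
There is one C≡C triple bond, indicated by the ending -yne.
Number the chain so that the aldehyde carbon is C-1 by definition.
This places the triple bond between C-6 and C-7.
Assembling the pieces gives hept-6-ynal.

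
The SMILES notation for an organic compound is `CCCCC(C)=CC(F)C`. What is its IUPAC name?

2-fluoro-4-methyloct-3-ene

The longest carbon chain that includes the multiple bond has 8 carbons, so the parent hydride is octane.
There is one C=C double bond, indicated by the ending -ene.
Number the chain so that numbering from this end puts the double bond at C-3 rather than C-5.
With this numbering: the double bond between C-3 and C-4; a fluoro group at C-2; a methyl group at C-4.
Substituent prefixes are cited in alphabetical order (multiplying prefixes like di-/tri- are ignored for ordering).
Putting it together: 2-fluoro-4-methyloct-3-ene.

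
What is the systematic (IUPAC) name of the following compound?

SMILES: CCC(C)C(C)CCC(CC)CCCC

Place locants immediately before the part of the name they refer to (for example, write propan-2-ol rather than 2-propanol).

The longest continuous carbon chain has 11 atoms, so the parent hydride is undecane.
Choose the numbering such that the substituent locant set {3,4,7} is lower than {5,8,9} at the first point of difference.
With this numbering: an ethyl group at C-7; methyl groups at C-3 and C-4.
Prefixes are listed alphabetically: ethyl, methyl.
Putting it together: 7-ethyl-3,4-dimethylundecane.

7-ethyl-3,4-dimethylundecane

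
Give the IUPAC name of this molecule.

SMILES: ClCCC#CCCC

1-chlorohept-3-yne

The longest chain bearing the multiple bond is 7 carbons long (heptane).
There is one C≡C triple bond, indicated by the ending -yne.
Choose the numbering such that numbering from this end puts the triple bond at C-3 rather than C-4.
That gives the triple bond between C-3 and C-4; a chloro group at C-1.
The name is 1-chlorohept-3-yne.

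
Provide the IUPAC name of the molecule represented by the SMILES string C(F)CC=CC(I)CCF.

1,7-difluoro-5-iodohept-3-ene

The longest chain bearing the multiple bond is 7 carbons long (heptane).
The chain contains a C=C double bond, so the unsaturation ending is -ene.
Number the chain so that numbering from this end puts the double bond at C-3 rather than C-4.
With this numbering: the double bond between C-3 and C-4; fluoro groups at C-1 and C-7; an iodo group at C-5.
The substituents are ordered alphabetically, ignoring any di-/tri- multipliers.
The name is 1,7-difluoro-5-iodohept-3-ene.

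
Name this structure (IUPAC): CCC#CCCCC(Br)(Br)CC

8,8-dibromodec-3-yne

Counting along the main chain through the multiple bond gives 10 carbons: the parent is decane.
The chain contains a C≡C triple bond, so the unsaturation ending is -yne.
Number the chain so that numbering from this end puts the triple bond at C-3 rather than C-7.
That gives the triple bond between C-3 and C-4; two bromo groups at C-8.
The name is 8,8-dibromodec-3-yne.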